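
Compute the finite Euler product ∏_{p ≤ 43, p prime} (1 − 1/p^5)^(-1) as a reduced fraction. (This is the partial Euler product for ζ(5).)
∏ = 1572482291224969810929353517600303098269844539827384419450979869/1516482033755337998564749447506198249900022724140786873799147520

The primes p ≤ 43 are [2, 3, 5, 7, 11, 13, 17, 19, 23, 29, 31, 37, 41, 43]. For each prime, (1 − 1/p^5)^(-1) = p^5 / (p^5 − 1). The product is (1 − 1/2^5)^(-1), (1 − 1/3^5)^(-1), (1 − 1/5^5)^(-1), (1 − 1/7^5)^(-1), (1 − 1/11^5)^(-1), (1 − 1/13^5)^(-1), (1 − 1/17^5)^(-1), (1 − 1/19^5)^(-1), (1 − 1/23^5)^(-1), (1 − 1/29^5)^(-1), (1 − 1/31^5)^(-1), (1 − 1/37^5)^(-1), (1 − 1/41^5)^(-1), (1 − 1/43^5)^(-1) = ∏ p^5 / (p^5 − 1) = 1572482291224969810929353517600303098269844539827384419450979869/1516482033755337998564749447506198249900022724140786873799147520.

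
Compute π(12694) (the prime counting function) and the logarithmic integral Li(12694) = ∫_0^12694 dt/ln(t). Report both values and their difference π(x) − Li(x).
π(12694) = 1515;  Li(12694) ≈ 1534.76;  π(x) − Li(x) ≈ -19.76.

Direct count of primes ≤ 12694 gives π(12694) = 1515. Numerical evaluation of the logarithmic integral gives Li(12694) ≈ 1534.76. The difference π(x) − Li(x) ≈ -19.76 is typically negative for small/moderate x (Li(x) overestimates), though Littlewood's theorem shows this sign changes infinitely often.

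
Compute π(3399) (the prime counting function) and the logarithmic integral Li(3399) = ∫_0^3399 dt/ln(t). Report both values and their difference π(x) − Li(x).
π(3399) = 478;  Li(3399) ≈ 492.20;  π(x) − Li(x) ≈ -14.20.

Direct count of primes ≤ 3399 gives π(3399) = 478. Numerical evaluation of the logarithmic integral gives Li(3399) ≈ 492.20. The difference π(x) − Li(x) ≈ -14.20 is typically negative for small/moderate x (Li(x) overestimates), though Littlewood's theorem shows this sign changes infinitely often.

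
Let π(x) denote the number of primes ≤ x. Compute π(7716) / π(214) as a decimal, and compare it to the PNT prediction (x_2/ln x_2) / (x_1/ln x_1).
π(7716)/π(214) = 978/47 ≈ 20.8085;  PNT prediction ≈ 21.6149.

π(214) = 47 and π(7716) = 978, so π(7716)/π(214) ≈ 20.8085. The PNT-predicted ratio is (7716/ln(7716)) / (214/ln(214)) ≈ 21.6149. The two agree to within a few percent, as expected.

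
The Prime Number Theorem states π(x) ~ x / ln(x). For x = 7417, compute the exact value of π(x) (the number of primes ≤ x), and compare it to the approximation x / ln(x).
π(7417) = 941;  x/ln(x) ≈ 832.29;  relative error ≈ 11.55%.

Directly count primes up to 7417: π(7417) = 941. The PNT approximation gives 7417/ln(7417) ≈ 7417/8.91153 ≈ 832.29. Relative error (π(x) − x/ln(x)) / π(x) ≈ 11.55%; the approximation is known to undercount slightly (Li(x) is a better estimate).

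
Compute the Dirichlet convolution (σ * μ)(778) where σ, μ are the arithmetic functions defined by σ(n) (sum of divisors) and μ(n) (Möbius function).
(σ * μ)(778) = 778

Divisors of 778: [1, 2, 389, 778]. For each d | 778:
  d = 1: σ(1) · μ(778/1) = 1 · 1 = 1
  d = 2: σ(2) · μ(778/2) = 3 · -1 = -3
  d = 389: σ(389) · μ(778/389) = 390 · -1 = -390
  d = 778: σ(778) · μ(778/778) = 1170 · 1 = 1170
Summing: (σ * μ)(778) = 1 + -3 + -390 + 1170 = 778.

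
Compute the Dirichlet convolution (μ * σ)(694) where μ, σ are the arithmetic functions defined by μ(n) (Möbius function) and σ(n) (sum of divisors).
(μ * σ)(694) = 694

Divisors of 694: [1, 2, 347, 694]. For each d | 694:
  d = 1: μ(1) · σ(694/1) = 1 · 1044 = 1044
  d = 2: μ(2) · σ(694/2) = -1 · 348 = -348
  d = 347: μ(347) · σ(694/347) = -1 · 3 = -3
  d = 694: μ(694) · σ(694/694) = 1 · 1 = 1
Summing: (μ * σ)(694) = 1044 + -348 + -3 + 1 = 694.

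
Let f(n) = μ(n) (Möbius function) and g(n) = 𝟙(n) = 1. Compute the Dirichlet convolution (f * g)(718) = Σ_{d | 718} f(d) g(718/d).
(μ * 𝟙)(718) = 0

Divisors of 718: [1, 2, 359, 718]. For each d | 718:
  d = 1: μ(1) · 𝟙(718/1) = 1 · 1 = 1
  d = 2: μ(2) · 𝟙(718/2) = -1 · 1 = -1
  d = 359: μ(359) · 𝟙(718/359) = -1 · 1 = -1
  d = 718: μ(718) · 𝟙(718/718) = 1 · 1 = 1
Summing: (μ * 𝟙)(718) = 1 + -1 + -1 + 1 = 0.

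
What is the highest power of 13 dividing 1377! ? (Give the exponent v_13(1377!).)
v_13(1377!) = 113

Legendre's formula: v_p(n!) = Σ_{k ≥ 1} ⌊n / p^k⌋. For p = 13, n = 1377, the terms are:
  ⌊1377/13^1⌋ = ⌊1377/13⌋ = 105
  ⌊1377/13^2⌋ = ⌊1377/169⌋ = 8
(the next term ⌊1377/13^3⌋ = 0, terminating the sum). Summing: v_13(1377!) = 105 + 8 = 113.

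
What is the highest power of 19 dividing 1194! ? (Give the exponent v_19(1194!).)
v_19(1194!) = 65

Legendre's formula: v_p(n!) = Σ_{k ≥ 1} ⌊n / p^k⌋. For p = 19, n = 1194, the terms are:
  ⌊1194/19^1⌋ = ⌊1194/19⌋ = 62
  ⌊1194/19^2⌋ = ⌊1194/361⌋ = 3
(the next term ⌊1194/19^3⌋ = 0, terminating the sum). Summing: v_19(1194!) = 62 + 3 = 65.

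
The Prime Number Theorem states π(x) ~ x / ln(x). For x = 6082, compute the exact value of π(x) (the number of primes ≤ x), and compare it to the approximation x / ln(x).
π(6082) = 793;  x/ln(x) ≈ 698.03;  relative error ≈ 11.98%.

Directly count primes up to 6082: π(6082) = 793. The PNT approximation gives 6082/ln(6082) ≈ 6082/8.71309 ≈ 698.03. Relative error (π(x) − x/ln(x)) / π(x) ≈ 11.98%; the approximation is known to undercount slightly (Li(x) is a better estimate).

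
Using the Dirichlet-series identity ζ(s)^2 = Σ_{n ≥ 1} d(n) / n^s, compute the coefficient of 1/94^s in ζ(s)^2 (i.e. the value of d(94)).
d(94) = 4

ζ(s)^2 = (Σ 1/m^s)(Σ 1/k^s). The coefficient of 1/n^s in the product is the number of ordered pairs (m, k) with mk = n, which equals d(n). For n = 94, divisors are [1, 2, 47, 94], so d(94) = 4.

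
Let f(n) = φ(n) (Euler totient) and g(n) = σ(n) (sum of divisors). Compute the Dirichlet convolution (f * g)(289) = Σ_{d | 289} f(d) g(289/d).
(φ * σ)(289) = 867

Divisors of 289: [1, 17, 289]. For each d | 289:
  d = 1: φ(1) · σ(289/1) = 1 · 307 = 307
  d = 17: φ(17) · σ(289/17) = 16 · 18 = 288
  d = 289: φ(289) · σ(289/289) = 272 · 1 = 272
Summing: (φ * σ)(289) = 307 + 288 + 272 = 867.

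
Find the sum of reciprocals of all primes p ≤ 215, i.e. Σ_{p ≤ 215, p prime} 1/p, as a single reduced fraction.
Σ 1/p = 3215488142498485484492183158345029261034221047849345857469577412562094716564064084247/1645783550795210387735581011435590727981167322669649249414629852197255934130751870910

π(215) = 47, so the primes ≤ 215 are [2, 3, 5, 7, 11, 13, 17, 19, 23, 29, 31, 37, 41, 43, 47, 53, 59, 61, 67, 71, 73, 79, 83, 89, 97, 101, 103, 107, 109, 113, 127, 131, 137, 139, 149, 151, 157, 163, 167, 173, 179, 181, 191, 193, 197, 199, 211]. Summing 1/p over these primes: 3215488142498485484492183158345029261034221047849345857469577412562094716564064084247/1645783550795210387735581011435590727981167322669649249414629852197255934130751870910 ≈ 1.9538. Mertens estimate ln ln(215) + 0.2615 ≈ 1.9424.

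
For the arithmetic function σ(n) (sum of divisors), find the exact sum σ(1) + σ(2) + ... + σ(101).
Σ_{n ≤ 101} σ(n) = 8401

Compute σ(n) for each 1 ≤ n ≤ 101: σ(1) = 1, σ(2) = 3, σ(3) = 4, σ(4) = 7, σ(5) = 6, σ(6) = 12, σ(7) = 8, σ(8) = 15, σ(9) = 13, σ(10) = 18, σ(11) = 12, σ(12) = 28, σ(13) = 14, σ(14) = 24, σ(15) = 24, σ(16) = 31, σ(17) = 18, σ(18) = 39, σ(19) = 20, σ(20) = 42, σ(21) = 32, σ(22) = 36, σ(23) = 24, σ(24) = 60, σ(25) = 31, σ(26) = 42, σ(27) = 40, σ(28) = 56, σ(29) = 30, σ(30) = 72, σ(31) = 32, σ(32) = 63, σ(33) = 48, σ(34) = 54, σ(35) = 48, σ(36) = 91, σ(37) = 38, σ(38) = 60, σ(39) = 56, σ(40) = 90, σ(41) = 42, σ(42) = 96, σ(43) = 44, σ(44) = 84, σ(45) = 78, σ(46) = 72, σ(47) = 48, σ(48) = 124, σ(49) = 57, σ(50) = 93, σ(51) = 72, σ(52) = 98, σ(53) = 54, σ(54) = 120, σ(55) = 72, σ(56) = 120, σ(57) = 80, σ(58) = 90, σ(59) = 60, σ(60) = 168, σ(61) = 62, σ(62) = 96, σ(63) = 104, σ(64) = 127, σ(65) = 84, σ(66) = 144, σ(67) = 68, σ(68) = 126, σ(69) = 96, σ(70) = 144, σ(71) = 72, σ(72) = 195, σ(73) = 74, σ(74) = 114, σ(75) = 124, σ(76) = 140, σ(77) = 96, σ(78) = 168, σ(79) = 80, σ(80) = 186, σ(81) = 121, σ(82) = 126, σ(83) = 84, σ(84) = 224, σ(85) = 108, σ(86) = 132, σ(87) = 120, σ(88) = 180, σ(89) = 90, σ(90) = 234, σ(91) = 112, σ(92) = 168, σ(93) = 128, σ(94) = 144, σ(95) = 120, σ(96) = 252, σ(97) = 98, σ(98) = 171, σ(99) = 156, σ(100) = 217, σ(101) = 102. Summing all 101 values: 8401. (Average order: Σ_{n ≤ x} σ(n) ~ (π²/12) x². For x = 101, (π²/12)·101² ≈ 8389.99.)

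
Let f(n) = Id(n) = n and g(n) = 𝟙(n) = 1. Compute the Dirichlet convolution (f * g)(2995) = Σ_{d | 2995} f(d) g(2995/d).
(Id * 𝟙)(2995) = 3600

Divisors of 2995: [1, 5, 599, 2995]. For each d | 2995:
  d = 1: Id(1) · 𝟙(2995/1) = 1 · 1 = 1
  d = 5: Id(5) · 𝟙(2995/5) = 5 · 1 = 5
  d = 599: Id(599) · 𝟙(2995/599) = 599 · 1 = 599
  d = 2995: Id(2995) · 𝟙(2995/2995) = 2995 · 1 = 2995
Summing: (Id * 𝟙)(2995) = 1 + 5 + 599 + 2995 = 3600.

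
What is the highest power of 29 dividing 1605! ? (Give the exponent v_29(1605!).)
v_29(1605!) = 56

Legendre's formula: v_p(n!) = Σ_{k ≥ 1} ⌊n / p^k⌋. For p = 29, n = 1605, the terms are:
  ⌊1605/29^1⌋ = ⌊1605/29⌋ = 55
  ⌊1605/29^2⌋ = ⌊1605/841⌋ = 1
(the next term ⌊1605/29^3⌋ = 0, terminating the sum). Summing: v_29(1605!) = 55 + 1 = 56.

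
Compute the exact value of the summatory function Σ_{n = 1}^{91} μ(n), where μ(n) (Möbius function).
Σ_{n ≤ 91} μ(n) = -1

Compute μ(n) for each 1 ≤ n ≤ 91: μ(1) = 1, μ(2) = -1, μ(3) = -1, μ(4) = 0, μ(5) = -1, μ(6) = 1, μ(7) = -1, μ(8) = 0, μ(9) = 0, μ(10) = 1, μ(11) = -1, μ(12) = 0, μ(13) = -1, μ(14) = 1, μ(15) = 1, μ(16) = 0, μ(17) = -1, μ(18) = 0, μ(19) = -1, μ(20) = 0, μ(21) = 1, μ(22) = 1, μ(23) = -1, μ(24) = 0, μ(25) = 0, μ(26) = 1, μ(27) = 0, μ(28) = 0, μ(29) = -1, μ(30) = -1, μ(31) = -1, μ(32) = 0, μ(33) = 1, μ(34) = 1, μ(35) = 1, μ(36) = 0, μ(37) = -1, μ(38) = 1, μ(39) = 1, μ(40) = 0, μ(41) = -1, μ(42) = -1, μ(43) = -1, μ(44) = 0, μ(45) = 0, μ(46) = 1, μ(47) = -1, μ(48) = 0, μ(49) = 0, μ(50) = 0, μ(51) = 1, μ(52) = 0, μ(53) = -1, μ(54) = 0, μ(55) = 1, μ(56) = 0, μ(57) = 1, μ(58) = 1, μ(59) = -1, μ(60) = 0, μ(61) = -1, μ(62) = 1, μ(63) = 0, μ(64) = 0, μ(65) = 1, μ(66) = -1, μ(67) = -1, μ(68) = 0, μ(69) = 1, μ(70) = -1, μ(71) = -1, μ(72) = 0, μ(73) = -1, μ(74) = 1, μ(75) = 0, μ(76) = 0, μ(77) = 1, μ(78) = -1, μ(79) = -1, μ(80) = 0, μ(81) = 0, μ(82) = 1, μ(83) = -1, μ(84) = 0, μ(85) = 1, μ(86) = 1, μ(87) = 1, μ(88) = 0, μ(89) = -1, μ(90) = 0, μ(91) = 1. Summing all 91 values: -1. (Mertens function M(x) = Σ_{n ≤ x} μ(n); on average M(x) should be small (PNT ⟺ M(x) = o(x)).)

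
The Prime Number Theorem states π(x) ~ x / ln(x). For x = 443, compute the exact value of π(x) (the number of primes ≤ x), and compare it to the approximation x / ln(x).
π(443) = 86;  x/ln(x) ≈ 72.70;  relative error ≈ 15.47%.

Directly count primes up to 443: π(443) = 86. The PNT approximation gives 443/ln(443) ≈ 443/6.09357 ≈ 72.70. Relative error (π(x) − x/ln(x)) / π(x) ≈ 15.47%; the approximation is known to undercount slightly (Li(x) is a better estimate).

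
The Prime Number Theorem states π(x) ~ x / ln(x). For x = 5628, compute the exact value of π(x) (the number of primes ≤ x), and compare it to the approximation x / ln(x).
π(5628) = 739;  x/ln(x) ≈ 651.73;  relative error ≈ 11.81%.

Directly count primes up to 5628: π(5628) = 739. The PNT approximation gives 5628/ln(5628) ≈ 5628/8.63551 ≈ 651.73. Relative error (π(x) − x/ln(x)) / π(x) ≈ 11.81%; the approximation is known to undercount slightly (Li(x) is a better estimate).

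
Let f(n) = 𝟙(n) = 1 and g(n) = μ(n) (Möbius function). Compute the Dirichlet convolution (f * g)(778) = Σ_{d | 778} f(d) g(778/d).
(𝟙 * μ)(778) = 0

Divisors of 778: [1, 2, 389, 778]. For each d | 778:
  d = 1: 𝟙(1) · μ(778/1) = 1 · 1 = 1
  d = 2: 𝟙(2) · μ(778/2) = 1 · -1 = -1
  d = 389: 𝟙(389) · μ(778/389) = 1 · -1 = -1
  d = 778: 𝟙(778) · μ(778/778) = 1 · 1 = 1
Summing: (𝟙 * μ)(778) = 1 + -1 + -1 + 1 = 0.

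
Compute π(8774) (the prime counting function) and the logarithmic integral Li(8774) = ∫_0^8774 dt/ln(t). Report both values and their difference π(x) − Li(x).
π(8774) = 1093;  Li(8774) ≈ 1112.09;  π(x) − Li(x) ≈ -19.09.

Direct count of primes ≤ 8774 gives π(8774) = 1093. Numerical evaluation of the logarithmic integral gives Li(8774) ≈ 1112.09. The difference π(x) − Li(x) ≈ -19.09 is typically negative for small/moderate x (Li(x) overestimates), though Littlewood's theorem shows this sign changes infinitely often.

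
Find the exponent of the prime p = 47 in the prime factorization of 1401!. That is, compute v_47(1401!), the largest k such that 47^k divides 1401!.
v_47(1401!) = 29

Legendre's formula: v_p(n!) = Σ_{k ≥ 1} ⌊n / p^k⌋. For p = 47, n = 1401, the terms are:
  ⌊1401/47^1⌋ = ⌊1401/47⌋ = 29
(the next term ⌊1401/47^2⌋ = 0, terminating the sum). Summing: v_47(1401!) = 29 = 29.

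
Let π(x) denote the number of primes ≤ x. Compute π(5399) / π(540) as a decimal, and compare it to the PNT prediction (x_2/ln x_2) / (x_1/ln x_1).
π(5399)/π(540) = 712/99 ≈ 7.1919;  PNT prediction ≈ 7.3196.

π(540) = 99 and π(5399) = 712, so π(5399)/π(540) ≈ 7.1919. The PNT-predicted ratio is (5399/ln(5399)) / (540/ln(540)) ≈ 7.3196. The two agree to within a few percent, as expected.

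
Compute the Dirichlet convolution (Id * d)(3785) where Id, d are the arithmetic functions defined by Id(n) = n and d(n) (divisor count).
(Id * d)(3785) = 5313

Divisors of 3785: [1, 5, 757, 3785]. For each d | 3785:
  d = 1: Id(1) · d(3785/1) = 1 · 4 = 4
  d = 5: Id(5) · d(3785/5) = 5 · 2 = 10
  d = 757: Id(757) · d(3785/757) = 757 · 2 = 1514
  d = 3785: Id(3785) · d(3785/3785) = 3785 · 1 = 3785
Summing: (Id * d)(3785) = 4 + 10 + 1514 + 3785 = 5313.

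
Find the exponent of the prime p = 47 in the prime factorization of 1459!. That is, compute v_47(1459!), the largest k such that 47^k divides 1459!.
v_47(1459!) = 31

Legendre's formula: v_p(n!) = Σ_{k ≥ 1} ⌊n / p^k⌋. For p = 47, n = 1459, the terms are:
  ⌊1459/47^1⌋ = ⌊1459/47⌋ = 31
(the next term ⌊1459/47^2⌋ = 0, terminating the sum). Summing: v_47(1459!) = 31 = 31.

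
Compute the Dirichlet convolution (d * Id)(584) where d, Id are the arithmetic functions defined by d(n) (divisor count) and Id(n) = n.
(d * Id)(584) = 1950

Divisors of 584: [1, 2, 4, 8, 73, 146, 292, 584]. For each d | 584:
  d = 1: d(1) · Id(584/1) = 1 · 584 = 584
  d = 2: d(2) · Id(584/2) = 2 · 292 = 584
  d = 4: d(4) · Id(584/4) = 3 · 146 = 438
  d = 8: d(8) · Id(584/8) = 4 · 73 = 292
  d = 73: d(73) · Id(584/73) = 2 · 8 = 16
  d = 146: d(146) · Id(584/146) = 4 · 4 = 16
  d = 292: d(292) · Id(584/292) = 6 · 2 = 12
  d = 584: d(584) · Id(584/584) = 8 · 1 = 8
Summing: (d * Id)(584) = 584 + 584 + 438 + 292 + 16 + 16 + 12 + 8 = 1950.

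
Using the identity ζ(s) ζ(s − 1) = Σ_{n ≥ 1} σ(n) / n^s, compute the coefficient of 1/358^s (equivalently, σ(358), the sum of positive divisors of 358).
σ(358) = 540

In the product (Σ m^0/m^s)(Σ k / k^s) = Σ (Σ_{d | n} d) / n^s, the coefficient of 1/n^s is σ(n) = Σ_{d | n} d. For n = 358, divisors are [1, 2, 179, 358]; summing: σ(358) = 540.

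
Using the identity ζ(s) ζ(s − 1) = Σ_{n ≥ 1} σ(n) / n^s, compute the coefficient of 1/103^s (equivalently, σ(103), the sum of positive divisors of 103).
σ(103) = 104

In the product (Σ m^0/m^s)(Σ k / k^s) = Σ (Σ_{d | n} d) / n^s, the coefficient of 1/n^s is σ(n) = Σ_{d | n} d. For n = 103, divisors are [1, 103]; summing: σ(103) = 104.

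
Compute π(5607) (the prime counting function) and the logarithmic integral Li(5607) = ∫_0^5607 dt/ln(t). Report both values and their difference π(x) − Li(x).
π(5607) = 738;  Li(5607) ≈ 755.06;  π(x) − Li(x) ≈ -17.06.

Direct count of primes ≤ 5607 gives π(5607) = 738. Numerical evaluation of the logarithmic integral gives Li(5607) ≈ 755.06. The difference π(x) − Li(x) ≈ -17.06 is typically negative for small/moderate x (Li(x) overestimates), though Littlewood's theorem shows this sign changes infinitely often.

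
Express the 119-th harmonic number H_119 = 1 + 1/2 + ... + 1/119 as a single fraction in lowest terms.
H_119 = 93164933029543732588289222815367988877515840444049/17379782769567790172972927968296006432665936992320

Direct summation: H_119 = 1 + 1/2 + ... + 1/119. The least common denominator is lcm(1, ..., 119) = 955888052326228459513511038256280353796626534577600; over this denominator the numerator is 955888052326228459513511038256280353796626534577600 + 477944026163114229756755519128140176898313267288800 + 318629350775409486504503679418760117932208844859200 + 238972013081557114878377759564070088449156633644400 + 191177610465245691902702207651256070759325306915520 + 159314675387704743252251839709380058966104422429600 + 136555436046604065644787291179468621970946647796800 + 119486006540778557439188879782035044224578316822200 + 106209783591803162168167893139586705977402948286400 + 95588805232622845951351103825628035379662653457760 + 86898913847838950864864639841480032163329684961600 + 79657337693852371626125919854690029483052211214800 + 73529850178940650731808541404329257984355887275200 + 68277718023302032822393645589734310985473323898400 + 63725870155081897300900735883752023586441768971840 + 59743003270389278719594439891017522112289158411100 + 56228708960366379971383002250369432576272149092800 + 53104891795901581084083946569793352988701474143200 + 50309897490854129448079528329277913357717186030400 + 47794402616311422975675551912814017689831326728880 + 45518478682201355214929097059822873990315549265600 + 43449456923919475432432319920740016081664842480800 + 41560350101140367804935262532881754512896805851200 + 39828668846926185813062959927345014741526105607400 + 38235522093049138380540441530251214151865061383104 + 36764925089470325365904270702164628992177943637600 + 35403261197267720722722631046528901992467649428800 + 34138859011651016411196822794867155492736661949200 + 32961656976766498603914173732975184613676777054400 + 31862935077540948650450367941876011793220884485920 + 30835098462136401919790678653428398509568597889600 + 29871501635194639359797219945508761056144579205550 + 28966304615946316954954879947160010721109894987200 + 28114354480183189985691501125184716288136074546400 + 27311087209320813128957458235893724394189329559360 + 26552445897950790542041973284896676494350737071600 + 25834812225033201608473271304223793345854771204800 + 25154948745427064724039764164638956678858593015200 + 24509950059646883577269513801443085994785295758400 + 23897201308155711487837775956407008844915663364440 + 23314342739664108768622220445275130580405525233600 + 22759239341100677607464548529911436995157774632800 + 22229954705261126965430489261773961716200617083200 + 21724728461959737716216159960370008040832421240400 + 21241956718360632433633578627917341195480589657280 + 20780175050570183902467631266440877256448402925600 + 20338043666515499138585341239495326676523968820800 + 19914334423463092906531479963672507370763052803700 + 19507919435229152234969613025638374567278092542400 + 19117761046524569190270220765125607075932530691552 + 18742902986788793323794334083456477525424049697600 + 18382462544735162682952135351082314496088971818800 + 18035623628796763387047378080307176486728802539200 + 17701630598633860361361315523264450996233824714400 + 17379782769567790172972927968296006432665936992320 + 17069429505825508205598411397433577746368330974600 + 16769965830284709816026509443092637785905728676800 + 16480828488383249301957086866487592306838388527200 + 16201492412308956940906966750106446674519093806400 + 15931467538770474325225183970938005896610442242960 + 15670295939774237041205098987807874652403713681600 + 15417549231068200959895339326714199254784298944800 + 15172826227400451738309699019940957996771849755200 + 14935750817597319679898609972754380528072289602775 + 14705970035788130146361708280865851596871177455040 + 14483152307973158477477439973580005360554947493600 + 14266985855615350141992702063526572444725769172800 + 14057177240091594992845750562592358144068037273200 + 13853450033713455934978420844293918170965601950400 + 13655543604660406564478729117946862197094664779680 + 13463212004594767035401563919102540194318683585600 + 13276222948975395271020986642448338247175368535800 + 13094356881181211774157685455565484298583925131200 + 12917406112516600804236635652111896672927385602400 + 12745174031016379460180147176750404717288353794368 + 12577474372713532362019882082319478339429296507600 + 12414130549691278694980662834497147451904240708800 + 12254975029823441788634756900721542997392647879200 + 12099848763623145057133051117168105744261095374400 + 11948600654077855743918887978203504422457831682220 + 11801087065755906907574210348842967330822549809600 + 11657171369832054384311110222637565290202762616800 + 11516723522002752524259169135617835587911163067200 + 11379619670550338803732274264955718497578887316400 + 11245741792073275994276600450073886515254429818560 + 11114977352630563482715244630886980858100308541600 + 10987218992255499534638057910991728204558925684800 + 10862364230979868858108079980185004020416210620200 + 10740315194676724264196753238834610716816028478400 + 10620978359180316216816789313958670597740294828640 + 10504264311277235818829791629189893997765126753600 + 10390087525285091951233815633220438628224201462800 + 10278366154045467306596892884476132836522865963200 + 10169021833257749569292670619747663338261984410400 + 10061979498170825889615905665855582671543437206080 + 9957167211731546453265739981836253685381526401850 + 9854516003363179994984649878930725296872438500800 + 9753959717614576117484806512819187283639046271200 + 9655434871982105651651626649053336907036631662400 + 9558880523262284595135110382562803537966265345776 + 9464238141843846133797138992636439146501252817600 + 9371451493394396661897167041728238762712024848800 + 9280466527439111257412728526760003434918704219200 + 9191231272367581341476067675541157248044485909400 + 9103695736440271042985819411964574798063109853120 + 9017811814398381693523689040153588243364401269600 + 8933533199310546350593561105198881811183425556800 + 8850815299316930180680657761632225498116912357200 + 8769615158956224399206523286754865631161711326400 + 8689891384783895086486463984148003216332968496160 + 8611604075011067202824423768074597781951590401600 + 8534714752912754102799205698716788873184165487300 + 8459186303771933270031071135011330564571916235200 + 8384982915142354908013254721546318892952864338400 + 8312070020228073560987052506576350902579361170240 + 8240414244191624650978543433243796153419194263600 + 8169983353215627859089837933814361998261765252800 + 8100746206154478470453483375053223337259546903200 + 8032672708623768567340428892909918939467449870400 = 5124071316624905292355907254845239388263371224422695, so H_119 = 5124071316624905292355907254845239388263371224422695/955888052326228459513511038256280353796626534577600; reducing by gcd(5124071316624905292355907254845239388263371224422695, 955888052326228459513511038256280353796626534577600) = 55 gives 93164933029543732588289222815367988877515840444049/17379782769567790172972927968296006432665936992320 ≈ 5.36053. (The PNT-adjacent estimate ln(119) + γ ≈ 5.35634 matches within O(1/n).)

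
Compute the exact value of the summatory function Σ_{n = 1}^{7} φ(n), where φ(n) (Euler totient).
Σ_{n ≤ 7} φ(n) = 18

Compute φ(n) for each 1 ≤ n ≤ 7: φ(1) = 1, φ(2) = 1, φ(3) = 2, φ(4) = 2, φ(5) = 4, φ(6) = 2, φ(7) = 6. Summing all 7 values: 18. (Average order: Σ_{n ≤ x} φ(n) ~ (3/π²) x². For x = 7, (3/π²)·7² ≈ 14.89.)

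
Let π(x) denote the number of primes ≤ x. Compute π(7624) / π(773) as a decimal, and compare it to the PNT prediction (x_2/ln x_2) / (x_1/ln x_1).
π(7624)/π(773) = 968/137 ≈ 7.0657;  PNT prediction ≈ 7.3376.

π(773) = 137 and π(7624) = 968, so π(7624)/π(773) ≈ 7.0657. The PNT-predicted ratio is (7624/ln(7624)) / (773/ln(773)) ≈ 7.3376. The two agree to within a few percent, as expected.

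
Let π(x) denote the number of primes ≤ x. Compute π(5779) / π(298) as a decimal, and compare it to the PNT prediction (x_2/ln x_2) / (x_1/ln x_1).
π(5779)/π(298) = 758/62 ≈ 12.2258;  PNT prediction ≈ 12.7548.

π(298) = 62 and π(5779) = 758, so π(5779)/π(298) ≈ 12.2258. The PNT-predicted ratio is (5779/ln(5779)) / (298/ln(298)) ≈ 12.7548. The two agree to within a few percent, as expected.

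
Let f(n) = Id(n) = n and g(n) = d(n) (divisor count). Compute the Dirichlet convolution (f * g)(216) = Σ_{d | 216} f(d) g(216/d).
(Id * d)(216) = 1508

Divisors of 216: [1, 2, 3, 4, 6, 8, 9, 12, 18, 24, 27, 36, 54, 72, 108, 216]. For each d | 216:
  d = 1: Id(1) · d(216/1) = 1 · 16 = 16
  d = 2: Id(2) · d(216/2) = 2 · 12 = 24
  d = 3: Id(3) · d(216/3) = 3 · 12 = 36
  d = 4: Id(4) · d(216/4) = 4 · 8 = 32
  d = 6: Id(6) · d(216/6) = 6 · 9 = 54
  d = 8: Id(8) · d(216/8) = 8 · 4 = 32
  d = 9: Id(9) · d(216/9) = 9 · 8 = 72
  d = 12: Id(12) · d(216/12) = 12 · 6 = 72
  d = 18: Id(18) · d(216/18) = 18 · 6 = 108
  d = 24: Id(24) · d(216/24) = 24 · 3 = 72
  d = 27: Id(27) · d(216/27) = 27 · 4 = 108
  d = 36: Id(36) · d(216/36) = 36 · 4 = 144
  d = 54: Id(54) · d(216/54) = 54 · 3 = 162
  d = 72: Id(72) · d(216/72) = 72 · 2 = 144
  d = 108: Id(108) · d(216/108) = 108 · 2 = 216
  d = 216: Id(216) · d(216/216) = 216 · 1 = 216
Summing: (Id * d)(216) = 16 + 24 + 36 + 32 + 54 + 32 + 72 + 72 + 108 + 72 + 108 + 144 + 162 + 144 + 216 + 216 = 1508.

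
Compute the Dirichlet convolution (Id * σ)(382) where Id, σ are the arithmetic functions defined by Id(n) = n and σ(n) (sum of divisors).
(Id * σ)(382) = 1915

Divisors of 382: [1, 2, 191, 382]. For each d | 382:
  d = 1: Id(1) · σ(382/1) = 1 · 576 = 576
  d = 2: Id(2) · σ(382/2) = 2 · 192 = 384
  d = 191: Id(191) · σ(382/191) = 191 · 3 = 573
  d = 382: Id(382) · σ(382/382) = 382 · 1 = 382
Summing: (Id * σ)(382) = 576 + 384 + 573 + 382 = 1915.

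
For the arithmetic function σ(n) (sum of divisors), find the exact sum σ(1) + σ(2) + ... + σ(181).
Σ_{n ≤ 181} σ(n) = 27002

Compute σ(n) for each 1 ≤ n ≤ 181: σ(1) = 1, σ(2) = 3, σ(3) = 4, σ(4) = 7, σ(5) = 6, σ(6) = 12, σ(7) = 8, σ(8) = 15, σ(9) = 13, σ(10) = 18, σ(11) = 12, σ(12) = 28, σ(13) = 14, σ(14) = 24, σ(15) = 24, σ(16) = 31, σ(17) = 18, σ(18) = 39, σ(19) = 20, σ(20) = 42, σ(21) = 32, σ(22) = 36, σ(23) = 24, σ(24) = 60, σ(25) = 31, σ(26) = 42, σ(27) = 40, σ(28) = 56, σ(29) = 30, σ(30) = 72, σ(31) = 32, σ(32) = 63, σ(33) = 48, σ(34) = 54, σ(35) = 48, σ(36) = 91, σ(37) = 38, σ(38) = 60, σ(39) = 56, σ(40) = 90, σ(41) = 42, σ(42) = 96, σ(43) = 44, σ(44) = 84, σ(45) = 78, σ(46) = 72, σ(47) = 48, σ(48) = 124, σ(49) = 57, σ(50) = 93, σ(51) = 72, σ(52) = 98, σ(53) = 54, σ(54) = 120, σ(55) = 72, σ(56) = 120, σ(57) = 80, σ(58) = 90, σ(59) = 60, σ(60) = 168, σ(61) = 62, σ(62) = 96, σ(63) = 104, σ(64) = 127, σ(65) = 84, σ(66) = 144, σ(67) = 68, σ(68) = 126, σ(69) = 96, σ(70) = 144, σ(71) = 72, σ(72) = 195, σ(73) = 74, σ(74) = 114, σ(75) = 124, σ(76) = 140, σ(77) = 96, σ(78) = 168, σ(79) = 80, σ(80) = 186, σ(81) = 121, σ(82) = 126, σ(83) = 84, σ(84) = 224, σ(85) = 108, σ(86) = 132, σ(87) = 120, σ(88) = 180, σ(89) = 90, σ(90) = 234, σ(91) = 112, σ(92) = 168, σ(93) = 128, σ(94) = 144, σ(95) = 120, σ(96) = 252, σ(97) = 98, σ(98) = 171, σ(99) = 156, σ(100) = 217, σ(101) = 102, σ(102) = 216, σ(103) = 104, σ(104) = 210, σ(105) = 192, σ(106) = 162, σ(107) = 108, σ(108) = 280, σ(109) = 110, σ(110) = 216, σ(111) = 152, σ(112) = 248, σ(113) = 114, σ(114) = 240, σ(115) = 144, σ(116) = 210, σ(117) = 182, σ(118) = 180, σ(119) = 144, σ(120) = 360, σ(121) = 133, σ(122) = 186, σ(123) = 168, σ(124) = 224, σ(125) = 156, σ(126) = 312, σ(127) = 128, σ(128) = 255, σ(129) = 176, σ(130) = 252, σ(131) = 132, σ(132) = 336, σ(133) = 160, σ(134) = 204, σ(135) = 240, σ(136) = 270, σ(137) = 138, σ(138) = 288, σ(139) = 140, σ(140) = 336, σ(141) = 192, σ(142) = 216, σ(143) = 168, σ(144) = 403, σ(145) = 180, σ(146) = 222, σ(147) = 228, σ(148) = 266, σ(149) = 150, σ(150) = 372, σ(151) = 152, σ(152) = 300, σ(153) = 234, σ(154) = 288, σ(155) = 192, σ(156) = 392, σ(157) = 158, σ(158) = 240, σ(159) = 216, σ(160) = 378, σ(161) = 192, σ(162) = 363, σ(163) = 164, σ(164) = 294, σ(165) = 288, σ(166) = 252, σ(167) = 168, σ(168) = 480, σ(169) = 183, σ(170) = 324, σ(171) = 260, σ(172) = 308, σ(173) = 174, σ(174) = 360, σ(175) = 248, σ(176) = 372, σ(177) = 240, σ(178) = 270, σ(179) = 180, σ(180) = 546, σ(181) = 182. Summing all 181 values: 27002. (Average order: Σ_{n ≤ x} σ(n) ~ (π²/12) x². For x = 181, (π²/12)·181² ≈ 26944.84.)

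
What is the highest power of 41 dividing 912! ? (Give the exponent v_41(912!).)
v_41(912!) = 22

Legendre's formula: v_p(n!) = Σ_{k ≥ 1} ⌊n / p^k⌋. For p = 41, n = 912, the terms are:
  ⌊912/41^1⌋ = ⌊912/41⌋ = 22
(the next term ⌊912/41^2⌋ = 0, terminating the sum). Summing: v_41(912!) = 22 = 22.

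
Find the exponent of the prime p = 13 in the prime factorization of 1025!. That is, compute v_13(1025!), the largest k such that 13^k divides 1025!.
v_13(1025!) = 84

Legendre's formula: v_p(n!) = Σ_{k ≥ 1} ⌊n / p^k⌋. For p = 13, n = 1025, the terms are:
  ⌊1025/13^1⌋ = ⌊1025/13⌋ = 78
  ⌊1025/13^2⌋ = ⌊1025/169⌋ = 6
(the next term ⌊1025/13^3⌋ = 0, terminating the sum). Summing: v_13(1025!) = 78 + 6 = 84.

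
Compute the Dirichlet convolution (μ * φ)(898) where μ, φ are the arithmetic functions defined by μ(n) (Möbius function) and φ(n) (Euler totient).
(μ * φ)(898) = 0

Divisors of 898: [1, 2, 449, 898]. For each d | 898:
  d = 1: μ(1) · φ(898/1) = 1 · 448 = 448
  d = 2: μ(2) · φ(898/2) = -1 · 448 = -448
  d = 449: μ(449) · φ(898/449) = -1 · 1 = -1
  d = 898: μ(898) · φ(898/898) = 1 · 1 = 1
Summing: (μ * φ)(898) = 448 + -448 + -1 + 1 = 0.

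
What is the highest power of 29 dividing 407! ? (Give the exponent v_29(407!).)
v_29(407!) = 14

Legendre's formula: v_p(n!) = Σ_{k ≥ 1} ⌊n / p^k⌋. For p = 29, n = 407, the terms are:
  ⌊407/29^1⌋ = ⌊407/29⌋ = 14
(the next term ⌊407/29^2⌋ = 0, terminating the sum). Summing: v_29(407!) = 14 = 14.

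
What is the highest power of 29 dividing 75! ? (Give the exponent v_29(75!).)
v_29(75!) = 2

Legendre's formula: v_p(n!) = Σ_{k ≥ 1} ⌊n / p^k⌋. For p = 29, n = 75, the terms are:
  ⌊75/29^1⌋ = ⌊75/29⌋ = 2
(the next term ⌊75/29^2⌋ = 0, terminating the sum). Summing: v_29(75!) = 2 = 2.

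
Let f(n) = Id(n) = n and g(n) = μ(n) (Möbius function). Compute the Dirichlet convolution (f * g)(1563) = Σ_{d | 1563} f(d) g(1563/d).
(Id * μ)(1563) = 1040

Divisors of 1563: [1, 3, 521, 1563]. For each d | 1563:
  d = 1: Id(1) · μ(1563/1) = 1 · 1 = 1
  d = 3: Id(3) · μ(1563/3) = 3 · -1 = -3
  d = 521: Id(521) · μ(1563/521) = 521 · -1 = -521
  d = 1563: Id(1563) · μ(1563/1563) = 1563 · 1 = 1563
Summing: (Id * μ)(1563) = 1 + -3 + -521 + 1563 = 1040.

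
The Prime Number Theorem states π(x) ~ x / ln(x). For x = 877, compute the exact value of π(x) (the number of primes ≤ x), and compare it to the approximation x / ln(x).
π(877) = 151;  x/ln(x) ≈ 129.42;  relative error ≈ 14.29%.

Directly count primes up to 877: π(877) = 151. The PNT approximation gives 877/ln(877) ≈ 877/6.77651 ≈ 129.42. Relative error (π(x) − x/ln(x)) / π(x) ≈ 14.29%; the approximation is known to undercount slightly (Li(x) is a better estimate).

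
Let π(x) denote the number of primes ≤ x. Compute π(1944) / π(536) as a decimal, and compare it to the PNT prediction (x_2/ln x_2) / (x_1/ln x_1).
π(1944)/π(536) = 295/99 ≈ 2.9798;  PNT prediction ≈ 3.0098.

π(536) = 99 and π(1944) = 295, so π(1944)/π(536) ≈ 2.9798. The PNT-predicted ratio is (1944/ln(1944)) / (536/ln(536)) ≈ 3.0098. The two agree to within a few percent, as expected.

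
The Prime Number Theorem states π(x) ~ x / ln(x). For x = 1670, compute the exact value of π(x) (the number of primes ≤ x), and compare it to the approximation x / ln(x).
π(1670) = 263;  x/ln(x) ≈ 225.05;  relative error ≈ 14.43%.

Directly count primes up to 1670: π(1670) = 263. The PNT approximation gives 1670/ln(1670) ≈ 1670/7.42058 ≈ 225.05. Relative error (π(x) − x/ln(x)) / π(x) ≈ 14.43%; the approximation is known to undercount slightly (Li(x) is a better estimate).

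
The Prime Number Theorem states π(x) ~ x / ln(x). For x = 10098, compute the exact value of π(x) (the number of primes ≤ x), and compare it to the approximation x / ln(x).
π(10098) = 1239;  x/ln(x) ≈ 1095.22;  relative error ≈ 11.60%.

Directly count primes up to 10098: π(10098) = 1239. The PNT approximation gives 10098/ln(10098) ≈ 10098/9.22009 ≈ 1095.22. Relative error (π(x) − x/ln(x)) / π(x) ≈ 11.60%; the approximation is known to undercount slightly (Li(x) is a better estimate).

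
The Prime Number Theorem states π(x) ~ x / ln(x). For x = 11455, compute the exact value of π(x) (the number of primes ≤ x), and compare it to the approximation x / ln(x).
π(11455) = 1381;  x/ln(x) ≈ 1225.63;  relative error ≈ 11.25%.

Directly count primes up to 11455: π(11455) = 1381. The PNT approximation gives 11455/ln(11455) ≈ 11455/9.34618 ≈ 1225.63. Relative error (π(x) − x/ln(x)) / π(x) ≈ 11.25%; the approximation is known to undercount slightly (Li(x) is a better estimate).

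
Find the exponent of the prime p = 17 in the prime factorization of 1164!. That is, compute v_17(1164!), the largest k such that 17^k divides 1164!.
v_17(1164!) = 72

Legendre's formula: v_p(n!) = Σ_{k ≥ 1} ⌊n / p^k⌋. For p = 17, n = 1164, the terms are:
  ⌊1164/17^1⌋ = ⌊1164/17⌋ = 68
  ⌊1164/17^2⌋ = ⌊1164/289⌋ = 4
(the next term ⌊1164/17^3⌋ = 0, terminating the sum). Summing: v_17(1164!) = 68 + 4 = 72.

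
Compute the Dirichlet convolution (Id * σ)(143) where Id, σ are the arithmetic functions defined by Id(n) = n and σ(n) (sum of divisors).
(Id * σ)(143) = 621

Divisors of 143: [1, 11, 13, 143]. For each d | 143:
  d = 1: Id(1) · σ(143/1) = 1 · 168 = 168
  d = 11: Id(11) · σ(143/11) = 11 · 14 = 154
  d = 13: Id(13) · σ(143/13) = 13 · 12 = 156
  d = 143: Id(143) · σ(143/143) = 143 · 1 = 143
Summing: (Id * σ)(143) = 168 + 154 + 156 + 143 = 621.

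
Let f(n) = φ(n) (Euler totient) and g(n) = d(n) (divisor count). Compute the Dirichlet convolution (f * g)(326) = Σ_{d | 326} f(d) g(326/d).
(φ * d)(326) = 492

Divisors of 326: [1, 2, 163, 326]. For each d | 326:
  d = 1: φ(1) · d(326/1) = 1 · 4 = 4
  d = 2: φ(2) · d(326/2) = 1 · 2 = 2
  d = 163: φ(163) · d(326/163) = 162 · 2 = 324
  d = 326: φ(326) · d(326/326) = 162 · 1 = 162
Summing: (φ * d)(326) = 4 + 2 + 324 + 162 = 492.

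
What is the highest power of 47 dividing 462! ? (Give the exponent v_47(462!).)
v_47(462!) = 9

Legendre's formula: v_p(n!) = Σ_{k ≥ 1} ⌊n / p^k⌋. For p = 47, n = 462, the terms are:
  ⌊462/47^1⌋ = ⌊462/47⌋ = 9
(the next term ⌊462/47^2⌋ = 0, terminating the sum). Summing: v_47(462!) = 9 = 9.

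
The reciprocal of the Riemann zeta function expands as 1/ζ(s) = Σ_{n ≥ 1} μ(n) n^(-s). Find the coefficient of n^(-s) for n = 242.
μ(242) = 0

Factor n = 242 = 2 · 11^2. μ(n) = 0 if any exponent ≥ 2 (not squarefree); otherwise μ(n) = (−1)^{ω(n)} where ω(n) is the number of distinct prime factors. Applying: μ(242) = 0.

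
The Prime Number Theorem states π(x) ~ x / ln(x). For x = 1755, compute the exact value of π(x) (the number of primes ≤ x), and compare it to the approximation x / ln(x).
π(1755) = 273;  x/ln(x) ≈ 234.93;  relative error ≈ 13.94%.

Directly count primes up to 1755: π(1755) = 273. The PNT approximation gives 1755/ln(1755) ≈ 1755/7.47022 ≈ 234.93. Relative error (π(x) − x/ln(x)) / π(x) ≈ 13.94%; the approximation is known to undercount slightly (Li(x) is a better estimate).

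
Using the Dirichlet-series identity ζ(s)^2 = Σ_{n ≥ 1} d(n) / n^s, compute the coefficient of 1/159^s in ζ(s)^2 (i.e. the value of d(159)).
d(159) = 4

ζ(s)^2 = (Σ 1/m^s)(Σ 1/k^s). The coefficient of 1/n^s in the product is the number of ordered pairs (m, k) with mk = n, which equals d(n). For n = 159, divisors are [1, 3, 53, 159], so d(159) = 4.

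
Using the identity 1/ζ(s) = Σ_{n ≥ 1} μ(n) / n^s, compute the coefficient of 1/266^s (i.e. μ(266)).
μ(266) = -1

Factor n = 266 = 2 · 7 · 19. μ(n) = 0 if any exponent ≥ 2 (not squarefree); otherwise μ(n) = (−1)^{ω(n)} where ω(n) is the number of distinct prime factors. Applying: μ(266) = -1.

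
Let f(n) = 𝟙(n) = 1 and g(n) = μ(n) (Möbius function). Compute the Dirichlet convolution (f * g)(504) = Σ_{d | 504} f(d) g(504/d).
(𝟙 * μ)(504) = 0

Divisors of 504: [1, 2, 3, 4, 6, 7, 8, 9, 12, 14, 18, 21, 24, 28, 36, 42, 56, 63, 72, 84, 126, 168, 252, 504]. For each d | 504:
  d = 1: 𝟙(1) · μ(504/1) = 1 · 0 = 0
  d = 2: 𝟙(2) · μ(504/2) = 1 · 0 = 0
  d = 3: 𝟙(3) · μ(504/3) = 1 · 0 = 0
  d = 4: 𝟙(4) · μ(504/4) = 1 · 0 = 0
  d = 6: 𝟙(6) · μ(504/6) = 1 · 0 = 0
  d = 7: 𝟙(7) · μ(504/7) = 1 · 0 = 0
  d = 8: 𝟙(8) · μ(504/8) = 1 · 0 = 0
  d = 9: 𝟙(9) · μ(504/9) = 1 · 0 = 0
  d = 12: 𝟙(12) · μ(504/12) = 1 · -1 = -1
  d = 14: 𝟙(14) · μ(504/14) = 1 · 0 = 0
  d = 18: 𝟙(18) · μ(504/18) = 1 · 0 = 0
  d = 21: 𝟙(21) · μ(504/21) = 1 · 0 = 0
  d = 24: 𝟙(24) · μ(504/24) = 1 · 1 = 1
  d = 28: 𝟙(28) · μ(504/28) = 1 · 0 = 0
  d = 36: 𝟙(36) · μ(504/36) = 1 · 1 = 1
  d = 42: 𝟙(42) · μ(504/42) = 1 · 0 = 0
  d = 56: 𝟙(56) · μ(504/56) = 1 · 0 = 0
  d = 63: 𝟙(63) · μ(504/63) = 1 · 0 = 0
  d = 72: 𝟙(72) · μ(504/72) = 1 · -1 = -1
  d = 84: 𝟙(84) · μ(504/84) = 1 · 1 = 1
  d = 126: 𝟙(126) · μ(504/126) = 1 · 0 = 0
  d = 168: 𝟙(168) · μ(504/168) = 1 · -1 = -1
  d = 252: 𝟙(252) · μ(504/252) = 1 · -1 = -1
  d = 504: 𝟙(504) · μ(504/504) = 1 · 1 = 1
Summing: (𝟙 * μ)(504) = 0 + 0 + 0 + 0 + 0 + 0 + 0 + 0 + -1 + 0 + 0 + 0 + 1 + 0 + 1 + 0 + 0 + 0 + -1 + 1 + 0 + -1 + -1 + 1 = 0.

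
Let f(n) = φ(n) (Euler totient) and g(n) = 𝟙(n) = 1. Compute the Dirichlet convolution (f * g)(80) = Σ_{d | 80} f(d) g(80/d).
(φ * 𝟙)(80) = 80

Divisors of 80: [1, 2, 4, 5, 8, 10, 16, 20, 40, 80]. For each d | 80:
  d = 1: φ(1) · 𝟙(80/1) = 1 · 1 = 1
  d = 2: φ(2) · 𝟙(80/2) = 1 · 1 = 1
  d = 4: φ(4) · 𝟙(80/4) = 2 · 1 = 2
  d = 5: φ(5) · 𝟙(80/5) = 4 · 1 = 4
  d = 8: φ(8) · 𝟙(80/8) = 4 · 1 = 4
  d = 10: φ(10) · 𝟙(80/10) = 4 · 1 = 4
  d = 16: φ(16) · 𝟙(80/16) = 8 · 1 = 8
  d = 20: φ(20) · 𝟙(80/20) = 8 · 1 = 8
  d = 40: φ(40) · 𝟙(80/40) = 16 · 1 = 16
  d = 80: φ(80) · 𝟙(80/80) = 32 · 1 = 32
Summing: (φ * 𝟙)(80) = 1 + 1 + 2 + 4 + 4 + 4 + 8 + 8 + 16 + 32 = 80.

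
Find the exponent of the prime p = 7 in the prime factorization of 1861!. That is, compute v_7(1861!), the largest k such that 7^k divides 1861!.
v_7(1861!) = 307

Legendre's formula: v_p(n!) = Σ_{k ≥ 1} ⌊n / p^k⌋. For p = 7, n = 1861, the terms are:
  ⌊1861/7^1⌋ = ⌊1861/7⌋ = 265
  ⌊1861/7^2⌋ = ⌊1861/49⌋ = 37
  ⌊1861/7^3⌋ = ⌊1861/343⌋ = 5
(the next term ⌊1861/7^4⌋ = 0, terminating the sum). Summing: v_7(1861!) = 265 + 37 + 5 = 307.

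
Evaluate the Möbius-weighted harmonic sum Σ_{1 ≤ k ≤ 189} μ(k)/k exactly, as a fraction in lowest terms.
Σ μ(k)/k = -27041902300620416603296223594221152327628829604011718275600551594065857/5397346292805549782720214077673687806275517530364350655459511599582614290

Values of μ(k) for 1 ≤ k ≤ 189: μ(1) = 1, μ(2) = -1, μ(3) = -1, μ(5) = -1, μ(6) = 1, μ(7) = -1, μ(10) = 1, μ(11) = -1, μ(13) = -1, μ(14) = 1, μ(15) = 1, μ(17) = -1, μ(19) = -1, μ(21) = 1, μ(22) = 1, μ(23) = -1, μ(26) = 1, μ(29) = -1, μ(30) = -1, μ(31) = -1, μ(33) = 1, μ(34) = 1, μ(35) = 1, μ(37) = -1, μ(38) = 1, μ(39) = 1, μ(41) = -1, μ(42) = -1, μ(43) = -1, μ(46) = 1, μ(47) = -1, μ(51) = 1, μ(53) = -1, μ(55) = 1, μ(57) = 1, μ(58) = 1, μ(59) = -1, μ(61) = -1, μ(62) = 1, μ(65) = 1, μ(66) = -1, μ(67) = -1, μ(69) = 1, μ(70) = -1, μ(71) = -1, μ(73) = -1, μ(74) = 1, μ(77) = 1, μ(78) = -1, μ(79) = -1, μ(82) = 1, μ(83) = -1, μ(85) = 1, μ(86) = 1, μ(87) = 1, μ(89) = -1, μ(91) = 1, μ(93) = 1, μ(94) = 1, μ(95) = 1, μ(97) = -1, μ(101) = -1, μ(102) = -1, μ(103) = -1, μ(105) = -1, μ(106) = 1, μ(107) = -1, μ(109) = -1, μ(110) = -1, μ(111) = 1, μ(113) = -1, μ(114) = -1, μ(115) = 1, μ(118) = 1, μ(119) = 1, μ(122) = 1, μ(123) = 1, μ(127) = -1, μ(129) = 1, μ(130) = -1, μ(131) = -1, μ(133) = 1, μ(134) = 1, μ(137) = -1, μ(138) = -1, μ(139) = -1, μ(141) = 1, μ(142) = 1, μ(143) = 1, μ(145) = 1, μ(146) = 1, μ(149) = -1, μ(151) = -1, μ(154) = -1, μ(155) = 1, μ(157) = -1, μ(158) = 1, μ(159) = 1, μ(161) = 1, μ(163) = -1, μ(165) = -1, μ(166) = 1, μ(167) = -1, μ(170) = -1, μ(173) = -1, μ(174) = -1, μ(177) = 1, μ(178) = 1, μ(179) = -1, μ(181) = -1, μ(182) = -1, μ(183) = 1, μ(185) = 1, μ(186) = -1, μ(187) = 1, with μ = 0 on non-squarefree integers. Summing μ(k)/k for k where μ(k) ≠ 0 gives -27041902300620416603296223594221152327628829604011718275600551594065857/5397346292805549782720214077673687806275517530364350655459511599582614290 ≈ -0.0050. (PNT ⟺ this sum → 0 as n → ∞.)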